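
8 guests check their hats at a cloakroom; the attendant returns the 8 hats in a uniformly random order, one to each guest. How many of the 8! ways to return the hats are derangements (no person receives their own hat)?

14833

Recurrence: !8 = 8·!7 + (-1)^8.
!8 = 8·1854 + 1 = 14833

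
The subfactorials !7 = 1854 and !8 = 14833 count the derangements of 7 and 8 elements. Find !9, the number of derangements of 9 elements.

!9 = (9-1)·(!8 + !7) = 8·(14833 + 1854) = 8·16687 = 133496.

133496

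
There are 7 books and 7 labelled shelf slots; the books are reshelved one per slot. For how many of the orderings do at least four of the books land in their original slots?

92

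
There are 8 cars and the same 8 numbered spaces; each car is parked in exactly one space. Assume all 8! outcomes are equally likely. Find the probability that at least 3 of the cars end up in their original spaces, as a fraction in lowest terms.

647/8064

Favorable outcomes: Σ_{i≥3} C(8,i)·!(8-i) = 56·44 + 70·9 + 56·2 + 28·1 + 8·0 + 1·1 = 3235.
Total outcomes: 8! = 40320.
Probability = 3235/40320 = 647/8064.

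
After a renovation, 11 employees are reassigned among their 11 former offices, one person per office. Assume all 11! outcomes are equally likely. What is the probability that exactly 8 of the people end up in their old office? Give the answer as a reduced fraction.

1/120960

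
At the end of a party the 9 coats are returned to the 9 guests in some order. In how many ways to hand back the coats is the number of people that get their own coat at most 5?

362675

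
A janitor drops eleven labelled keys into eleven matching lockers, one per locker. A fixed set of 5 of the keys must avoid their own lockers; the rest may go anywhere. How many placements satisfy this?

25022880

Inclusion-exclusion on the 5 forbidden self-matches:
Σ_{j=0}^{5} (-1)^j C(5,j)(11-j)!
= C(5,0)·11! - C(5,1)·10! + C(5,2)·9! - C(5,3)·8! + C(5,4)·7! - C(5,5)·6!
= 39916800 - 18144000 + 3628800 - 403200 + 25200 - 720
= 25022880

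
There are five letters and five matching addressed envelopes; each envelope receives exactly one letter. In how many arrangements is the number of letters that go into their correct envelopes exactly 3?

Pick the 3 fixed positions: C(5,3) = 10 ways.
The other 2 form a derangement: !2 = 1.
Total: 10 × 1 = 10.

10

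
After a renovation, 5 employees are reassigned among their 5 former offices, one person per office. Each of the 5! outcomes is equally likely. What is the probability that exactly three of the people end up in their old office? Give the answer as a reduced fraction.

Favorable outcomes: C(5,3)·!2 = 10·1 = 10.
Total outcomes: 5! = 120.
Probability = 10/120 = 1/12.

1/12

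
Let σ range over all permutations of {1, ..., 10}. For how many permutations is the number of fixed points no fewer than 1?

2293839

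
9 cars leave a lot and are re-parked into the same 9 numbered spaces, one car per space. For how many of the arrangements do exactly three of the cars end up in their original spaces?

Pick the 3 fixed positions: C(9,3) = 84 ways.
The remaining 6 must be deranged: !6 = 265.
Total: 84 × 265 = 22260.

22260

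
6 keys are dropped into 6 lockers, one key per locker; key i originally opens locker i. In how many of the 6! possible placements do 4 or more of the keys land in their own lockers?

16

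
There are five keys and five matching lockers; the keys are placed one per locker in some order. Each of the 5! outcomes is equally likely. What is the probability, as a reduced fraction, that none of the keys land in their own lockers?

11/30

Favorable outcomes: !5 = 44.
Total outcomes: 5! = 120.
Probability = 44/120 = 11/30.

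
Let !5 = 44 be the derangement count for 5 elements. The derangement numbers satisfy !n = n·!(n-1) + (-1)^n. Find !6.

265

!6 = 6·44 + 1 = 265.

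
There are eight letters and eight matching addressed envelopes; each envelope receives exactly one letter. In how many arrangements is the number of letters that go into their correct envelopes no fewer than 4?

Sum C(8,i)·!(8-i) for i = 4..8:
  i=4: C(8,4)·!4 = 70·9 = 630
  i=5: C(8,5)·!3 = 56·2 = 112
  i=6: C(8,6)·!2 = 28·1 = 28
  i=7: C(8,7)·!1 = 8·0 = 0
  i=8: C(8,8)·!0 = 1·1 = 1
Total = 771.

771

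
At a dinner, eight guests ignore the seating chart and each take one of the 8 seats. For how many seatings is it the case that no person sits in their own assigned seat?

14833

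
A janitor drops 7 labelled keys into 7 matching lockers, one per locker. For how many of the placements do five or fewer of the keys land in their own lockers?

5039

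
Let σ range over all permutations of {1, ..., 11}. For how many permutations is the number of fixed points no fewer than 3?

3205379

# with exactly i fixed is C(11,i)·!(11-i); sum over i=3..11:
  i=3: C(11,3)·!8 = 165·14833 = 2447445
  i=4: C(11,4)·!7 = 330·1854 = 611820
  i=5: C(11,5)·!6 = 462·265 = 122430
  i=6: C(11,6)·!5 = 462·44 = 20328
  i=7: C(11,7)·!4 = 330·9 = 2970
  i=8: C(11,8)·!3 = 165·2 = 330
  i=9: C(11,9)·!2 = 55·1 = 55
  i=10: C(11,10)·!1 = 11·0 = 0
  i=11: C(11,11)·!0 = 1·1 = 1
Total = 3205379.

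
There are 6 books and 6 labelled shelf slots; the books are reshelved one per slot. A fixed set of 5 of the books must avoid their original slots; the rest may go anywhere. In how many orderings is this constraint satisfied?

Inclusion-exclusion on the 5 forbidden self-matches:
Σ_{j=0}^{5} (-1)^j C(5,j)(6-j)!
= C(5,0)·6! - C(5,1)·5! + C(5,2)·4! - C(5,3)·3! + C(5,4)·2! - C(5,5)·1!
= 720 - 600 + 240 - 60 + 10 - 1
= 309

309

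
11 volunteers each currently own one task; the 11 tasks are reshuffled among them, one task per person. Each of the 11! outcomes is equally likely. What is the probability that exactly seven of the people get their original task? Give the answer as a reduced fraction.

1/13440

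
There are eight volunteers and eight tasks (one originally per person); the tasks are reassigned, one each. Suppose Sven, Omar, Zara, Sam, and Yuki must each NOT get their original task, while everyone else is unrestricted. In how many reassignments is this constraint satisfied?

21234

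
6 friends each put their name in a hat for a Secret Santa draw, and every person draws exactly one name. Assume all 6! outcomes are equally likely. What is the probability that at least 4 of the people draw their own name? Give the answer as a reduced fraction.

Favorable outcomes: Σ_{i≥4} C(6,i)·!(6-i) = 15·1 + 6·0 + 1·1 = 16.
Total outcomes: 6! = 720.
Probability = 16/720 = 1/45.

1/45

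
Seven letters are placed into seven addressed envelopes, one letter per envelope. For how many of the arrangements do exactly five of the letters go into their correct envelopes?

21

Choose which 5 of the 7 are fixed: C(7,5) = 21.
The remaining 2 must be deranged: !2 = 1.
Total: 21 × 1 = 21.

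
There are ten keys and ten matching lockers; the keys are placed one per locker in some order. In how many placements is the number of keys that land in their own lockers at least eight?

46

Sum C(10,i)·!(10-i) for i = 8..10:
  i=8: C(10,8)·!2 = 45·1 = 45
  i=9: C(10,9)·!1 = 10·0 = 0
  i=10: C(10,10)·!0 = 1·1 = 1
Total = 46.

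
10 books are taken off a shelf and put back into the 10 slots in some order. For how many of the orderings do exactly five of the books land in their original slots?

Pick the 5 fixed positions: C(10,5) = 252 ways.
The remaining 5 must be deranged: !5 = 44.
Total: 252 × 44 = 11088.

11088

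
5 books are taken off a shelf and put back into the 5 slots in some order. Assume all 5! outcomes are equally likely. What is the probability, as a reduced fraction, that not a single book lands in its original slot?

Favorable outcomes: !5 = 44.
Total outcomes: 5! = 120.
Probability = 44/120 = 11/30.

11/30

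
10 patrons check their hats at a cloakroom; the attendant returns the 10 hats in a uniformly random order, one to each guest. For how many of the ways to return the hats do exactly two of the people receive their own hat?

Choose which 2 of the 10 are fixed: C(10,2) = 45.
The other 8 form a derangement: !8 = 14833.
Total: 45 × 14833 = 667485.

667485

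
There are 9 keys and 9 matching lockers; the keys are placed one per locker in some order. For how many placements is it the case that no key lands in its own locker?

!9 = 9! · Σ_{k=0}^{9} (-1)^k/k!
= 9! - 9!/1! + 9!/2! - 9!/3! + 9!/4! - 9!/5! + 9!/6! - 9!/7! + 9!/8! - 9!/9!
= 362880 - 362880 + 181440 - 60480 + 15120 - 3024 + 504 - 72 + 9 - 1
= 133496

133496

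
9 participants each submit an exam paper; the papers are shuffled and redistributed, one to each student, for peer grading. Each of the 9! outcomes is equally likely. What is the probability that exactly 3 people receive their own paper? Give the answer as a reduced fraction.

53/864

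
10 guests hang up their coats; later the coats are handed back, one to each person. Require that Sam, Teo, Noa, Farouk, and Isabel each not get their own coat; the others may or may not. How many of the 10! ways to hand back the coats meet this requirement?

2170680

Inclusion-exclusion on the 5 forbidden self-matches:
Σ_{j=0}^{5} (-1)^j C(5,j)(10-j)!
= C(5,0)·10! - C(5,1)·9! + C(5,2)·8! - C(5,3)·7! + C(5,4)·6! - C(5,5)·5!
= 3628800 - 1814400 + 403200 - 50400 + 3600 - 120
= 2170680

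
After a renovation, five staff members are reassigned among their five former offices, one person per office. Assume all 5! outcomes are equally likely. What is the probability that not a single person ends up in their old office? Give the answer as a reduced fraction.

11/30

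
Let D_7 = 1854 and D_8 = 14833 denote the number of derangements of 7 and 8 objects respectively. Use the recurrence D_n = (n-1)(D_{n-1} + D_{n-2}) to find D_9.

D_9 = (9-1)·(D_8 + D_7) = 8·(14833 + 1854) = 8·16687 = 133496.

133496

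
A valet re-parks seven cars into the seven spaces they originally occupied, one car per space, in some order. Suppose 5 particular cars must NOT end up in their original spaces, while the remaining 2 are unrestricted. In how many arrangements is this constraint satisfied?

Let A_j be the event that the j-th constrained one is fixed. By inclusion-exclusion over the 5 events:
Σ_{j=0}^{5} (-1)^j C(5,j)(7-j)!
= C(5,0)·7! - C(5,1)·6! + C(5,2)·5! - C(5,3)·4! + C(5,4)·3! - C(5,5)·2!
= 5040 - 3600 + 1200 - 240 + 30 - 2
= 2428

2428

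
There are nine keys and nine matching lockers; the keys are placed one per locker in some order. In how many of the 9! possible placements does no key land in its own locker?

Use !n = n·!(n-1) + (-1)^n.
!9 = 9·14833 - 1 = 133496

133496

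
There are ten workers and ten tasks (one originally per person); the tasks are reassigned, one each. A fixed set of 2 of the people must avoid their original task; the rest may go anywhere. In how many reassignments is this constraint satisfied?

2943360

Let A_j be the event that the j-th constrained one is fixed. By inclusion-exclusion over the 2 events:
Σ_{j=0}^{2} (-1)^j C(2,j)(10-j)!
= C(2,0)·10! - C(2,1)·9! + C(2,2)·8!
= 3628800 - 725760 + 40320
= 2943360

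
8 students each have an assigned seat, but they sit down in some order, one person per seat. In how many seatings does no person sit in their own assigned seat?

14833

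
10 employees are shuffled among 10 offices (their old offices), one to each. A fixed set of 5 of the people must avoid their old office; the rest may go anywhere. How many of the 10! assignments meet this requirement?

2170680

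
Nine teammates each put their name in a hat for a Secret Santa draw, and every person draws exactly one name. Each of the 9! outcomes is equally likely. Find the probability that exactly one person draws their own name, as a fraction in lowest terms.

Favorable outcomes: C(9,1)·!8 = 9·14833 = 133497.
Total outcomes: 9! = 362880.
Probability = 133497/362880 = 2119/5760.

2119/5760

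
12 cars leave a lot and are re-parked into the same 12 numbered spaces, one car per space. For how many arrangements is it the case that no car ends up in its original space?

By inclusion-exclusion, !12 = Σ (-1)^k · 12!/k! for k=0..12
= 12! - 12!/1! + 12!/2! - 12!/3! + 12!/4! - 12!/5! + 12!/6! - 12!/7! + 12!/8! - 12!/9! + 12!/10! - 12!/11! + 12!/12!
= 479001600 - 479001600 + 239500800 - 79833600 + 19958400 - 3991680 + 665280 - 95040 + 11880 - 1320 + 132 - 12 + 1
= 176214841

176214841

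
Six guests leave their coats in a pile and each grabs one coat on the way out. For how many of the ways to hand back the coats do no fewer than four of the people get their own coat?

Sum C(6,i)·!(6-i) for i = 4..6:
  i=4: C(6,4)·!2 = 15·1 = 15
  i=5: C(6,5)·!1 = 6·0 = 0
  i=6: C(6,6)·!0 = 1·1 = 1
Total = 16.

16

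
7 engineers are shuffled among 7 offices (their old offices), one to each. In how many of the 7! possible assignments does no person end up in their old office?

1854

Recurrence: !7 = 7·!6 + (-1)^7.
!7 = 7·265 - 1 = 1854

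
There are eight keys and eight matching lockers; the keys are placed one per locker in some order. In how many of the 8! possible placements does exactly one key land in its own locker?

Pick the single fixed position: C(8,1) = 8 ways.
The remaining 7 must be deranged: !7 = 1854.
Total: 8 × 1854 = 14832.

14832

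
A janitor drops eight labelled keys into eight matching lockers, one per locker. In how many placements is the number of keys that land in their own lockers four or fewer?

40179

Sum C(8,i)·!(8-i) for i = 0..4:
  i=0: C(8,0)·!8 = 1·14833 = 14833
  i=1: C(8,1)·!7 = 8·1854 = 14832
  i=2: C(8,2)·!6 = 28·265 = 7420
  i=3: C(8,3)·!5 = 56·44 = 2464
  i=4: C(8,4)·!4 = 70·9 = 630
Total = 40179.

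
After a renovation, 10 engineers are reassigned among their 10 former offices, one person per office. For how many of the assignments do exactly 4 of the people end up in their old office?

Pick the 4 fixed positions: C(10,4) = 210 ways.
The remaining 6 must be deranged: !6 = 265.
Total: 210 × 265 = 55650.

55650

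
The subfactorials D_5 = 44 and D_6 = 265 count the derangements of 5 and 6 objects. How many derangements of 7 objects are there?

D_7 = (7-1)·(D_6 + D_5) = 6·(265 + 44) = 6·309 = 1854.

1854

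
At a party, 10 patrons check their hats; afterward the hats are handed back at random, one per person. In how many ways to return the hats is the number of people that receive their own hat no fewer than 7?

286

Sum C(10,i)·!(10-i) for i = 7..10:
  i=7: C(10,7)·!3 = 120·2 = 240
  i=8: C(10,8)·!2 = 45·1 = 45
  i=9: C(10,9)·!1 = 10·0 = 0
  i=10: C(10,10)·!0 = 1·1 = 1
Total = 286.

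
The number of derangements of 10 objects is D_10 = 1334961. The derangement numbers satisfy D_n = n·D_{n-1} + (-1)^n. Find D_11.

14684570

D_11 = 11·1334961 - 1 = 14684570.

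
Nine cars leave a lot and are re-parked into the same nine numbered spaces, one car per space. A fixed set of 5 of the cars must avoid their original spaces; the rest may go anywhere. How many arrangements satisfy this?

Let A_j be the event that the j-th constrained one is fixed. By inclusion-exclusion over the 5 events:
Σ_{j=0}^{5} (-1)^j C(5,j)(9-j)!
= C(5,0)·9! - C(5,1)·8! + C(5,2)·7! - C(5,3)·6! + C(5,4)·5! - C(5,5)·4!
= 362880 - 201600 + 50400 - 7200 + 600 - 24
= 205056

205056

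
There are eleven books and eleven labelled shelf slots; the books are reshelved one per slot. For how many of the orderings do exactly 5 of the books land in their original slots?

Choose which 5 of the 11 are fixed: C(11,5) = 462.
The other 6 form a derangement: !6 = 265.
Total: 462 × 265 = 122430.

122430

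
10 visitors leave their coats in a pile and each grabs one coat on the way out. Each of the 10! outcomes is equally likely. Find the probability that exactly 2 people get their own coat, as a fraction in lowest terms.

2119/11520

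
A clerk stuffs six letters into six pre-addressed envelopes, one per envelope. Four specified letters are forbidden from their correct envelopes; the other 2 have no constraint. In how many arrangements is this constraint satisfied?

Let A_j be the event that the j-th constrained one is fixed. By inclusion-exclusion over the 4 events:
Σ_{j=0}^{4} (-1)^j C(4,j)(6-j)!
= C(4,0)·6! - C(4,1)·5! + C(4,2)·4! - C(4,3)·3! + C(4,4)·2!
= 720 - 480 + 144 - 24 + 2
= 362

362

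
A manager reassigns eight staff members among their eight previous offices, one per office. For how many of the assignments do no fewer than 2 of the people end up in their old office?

Sum C(8,i)·!(8-i) for i = 2..8:
  i=2: C(8,2)·!6 = 28·265 = 7420
  i=3: C(8,3)·!5 = 56·44 = 2464
  i=4: C(8,4)·!4 = 70·9 = 630
  i=5: C(8,5)·!3 = 56·2 = 112
  i=6: C(8,6)·!2 = 28·1 = 28
  i=7: C(8,7)·!1 = 8·0 = 0
  i=8: C(8,8)·!0 = 1·1 = 1
Total = 10655.

10655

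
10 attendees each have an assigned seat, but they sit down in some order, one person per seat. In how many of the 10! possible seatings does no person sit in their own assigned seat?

Recurrence: !10 = 9·(!9 + !8).
!10 = 9·(133496 + 14833) = 9·148329 = 1334961

1334961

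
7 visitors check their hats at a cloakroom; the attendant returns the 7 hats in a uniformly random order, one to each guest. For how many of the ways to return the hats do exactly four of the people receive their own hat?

70

Choose which 4 of the 7 are fixed: C(7,4) = 35.
The other 3 form a derangement: !3 = 2.
Total: 35 × 2 = 70.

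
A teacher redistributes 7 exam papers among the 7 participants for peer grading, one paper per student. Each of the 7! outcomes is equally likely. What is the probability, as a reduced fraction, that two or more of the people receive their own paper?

1331/5040

Favorable outcomes: Σ_{i≥2} C(7,i)·!(7-i) = 21·44 + 35·9 + 35·2 + 21·1 + 7·0 + 1·1 = 1331.
Total outcomes: 7! = 5040.
Probability = 1331/5040 = 1331/5040.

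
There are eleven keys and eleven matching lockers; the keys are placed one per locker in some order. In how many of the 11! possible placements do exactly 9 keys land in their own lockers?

Pick the 9 fixed positions: C(11,9) = 55 ways.
The other 2 form a derangement: !2 = 1.
Total: 55 × 1 = 55.

55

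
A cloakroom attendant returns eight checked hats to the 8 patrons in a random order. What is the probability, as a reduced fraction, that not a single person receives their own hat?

Favorable outcomes: !8 = 14833.
Total outcomes: 8! = 40320.
Probability = 14833/40320 = 2119/5760.

2119/5760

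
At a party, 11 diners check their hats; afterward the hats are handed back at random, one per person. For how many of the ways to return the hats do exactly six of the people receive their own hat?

20328

Pick the 6 fixed positions: C(11,6) = 462 ways.
The other 5 form a derangement: !5 = 44.
Total: 462 × 44 = 20328.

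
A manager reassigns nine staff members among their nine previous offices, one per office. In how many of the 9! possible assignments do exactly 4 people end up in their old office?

5544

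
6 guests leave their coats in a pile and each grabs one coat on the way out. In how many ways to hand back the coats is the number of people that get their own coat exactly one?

Pick the single fixed position: C(6,1) = 6 ways.
The other 5 form a derangement: !5 = 44.
Total: 6 × 44 = 264.

264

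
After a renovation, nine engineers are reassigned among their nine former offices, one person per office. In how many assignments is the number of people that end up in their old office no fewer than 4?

6883

# with exactly i fixed is C(9,i)·!(9-i); sum over i=4..9:
  i=4: C(9,4)·!5 = 126·44 = 5544
  i=5: C(9,5)·!4 = 126·9 = 1134
  i=6: C(9,6)·!3 = 84·2 = 168
  i=7: C(9,7)·!2 = 36·1 = 36
  i=8: C(9,8)·!1 = 9·0 = 0
  i=9: C(9,9)·!0 = 1·1 = 1
Total = 6883.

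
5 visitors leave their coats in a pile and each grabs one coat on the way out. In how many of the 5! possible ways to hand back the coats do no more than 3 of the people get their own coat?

# with exactly i fixed is C(5,i)·!(5-i); sum over i=0..3:
  i=0: C(5,0)·!5 = 1·44 = 44
  i=1: C(5,1)·!4 = 5·9 = 45
  i=2: C(5,2)·!3 = 10·2 = 20
  i=3: C(5,3)·!2 = 10·1 = 10
Total = 119.

119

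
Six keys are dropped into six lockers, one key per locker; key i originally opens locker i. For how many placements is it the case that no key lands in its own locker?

The number of derangements of 6 is !6 = Σ_{k=0}^{6} (-1)^k·6!/k!
= 6! - 6!/1! + 6!/2! - 6!/3! + 6!/4! - 6!/5! + 6!/6!
= 720 - 720 + 360 - 120 + 30 - 6 + 1
= 265

265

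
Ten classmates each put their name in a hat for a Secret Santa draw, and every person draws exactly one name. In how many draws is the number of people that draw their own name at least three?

291394

Sum C(10,i)·!(10-i) for i = 3..10:
  i=3: C(10,3)·!7 = 120·1854 = 222480
  i=4: C(10,4)·!6 = 210·265 = 55650
  i=5: C(10,5)·!5 = 252·44 = 11088
  i=6: C(10,6)·!4 = 210·9 = 1890
  i=7: C(10,7)·!3 = 120·2 = 240
  i=8: C(10,8)·!2 = 45·1 = 45
  i=9: C(10,9)·!1 = 10·0 = 0
  i=10: C(10,10)·!0 = 1·1 = 1
Total = 291394.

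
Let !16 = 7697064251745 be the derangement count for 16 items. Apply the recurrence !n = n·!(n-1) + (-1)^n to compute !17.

130850092279664

!17 = 17·7697064251745 - 1 = 130850092279664.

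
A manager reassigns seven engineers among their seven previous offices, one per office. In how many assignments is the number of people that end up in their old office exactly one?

1855

Choose which one of the 7 is fixed: C(7,1) = 7.
The remaining 6 must be deranged: !6 = 265.
Total: 7 × 265 = 1855.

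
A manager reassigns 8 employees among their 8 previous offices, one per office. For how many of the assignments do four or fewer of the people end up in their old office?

40179

# with exactly i fixed is C(8,i)·!(8-i); sum over i=0..4:
  i=0: C(8,0)·!8 = 1·14833 = 14833
  i=1: C(8,1)·!7 = 8·1854 = 14832
  i=2: C(8,2)·!6 = 28·265 = 7420
  i=3: C(8,3)·!5 = 56·44 = 2464
  i=4: C(8,4)·!4 = 70·9 = 630
Total = 40179.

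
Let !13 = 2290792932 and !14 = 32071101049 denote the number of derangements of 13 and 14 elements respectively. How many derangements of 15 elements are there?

!15 = (15-1)·(!14 + !13) = 14·(32071101049 + 2290792932) = 14·34361893981 = 481066515734.

481066515734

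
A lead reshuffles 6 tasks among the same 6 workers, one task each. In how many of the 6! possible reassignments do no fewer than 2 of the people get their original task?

# with exactly i fixed is C(6,i)·!(6-i); sum over i=2..6:
  i=2: C(6,2)·!4 = 15·9 = 135
  i=3: C(6,3)·!3 = 20·2 = 40
  i=4: C(6,4)·!2 = 15·1 = 15
  i=5: C(6,5)·!1 = 6·0 = 0
  i=6: C(6,6)·!0 = 1·1 = 1
Total = 191.

191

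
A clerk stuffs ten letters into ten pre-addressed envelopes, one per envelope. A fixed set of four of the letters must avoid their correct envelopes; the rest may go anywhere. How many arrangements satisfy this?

2399760

Let A_j be the event that the j-th constrained one is fixed. By inclusion-exclusion over the 4 events:
Σ_{j=0}^{4} (-1)^j C(4,j)(10-j)!
= C(4,0)·10! - C(4,1)·9! + C(4,2)·8! - C(4,3)·7! + C(4,4)·6!
= 3628800 - 1451520 + 241920 - 20160 + 720
= 2399760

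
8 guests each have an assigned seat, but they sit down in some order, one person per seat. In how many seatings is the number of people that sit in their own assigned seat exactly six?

Pick the 6 fixed positions: C(8,6) = 28 ways.
The other 2 form a derangement: !2 = 1.
Total: 28 × 1 = 28.

28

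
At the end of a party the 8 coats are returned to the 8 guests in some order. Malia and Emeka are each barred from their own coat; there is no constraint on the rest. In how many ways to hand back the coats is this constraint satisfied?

Let A_j be the event that the j-th constrained one is fixed. By inclusion-exclusion over the 2 events:
Σ_{j=0}^{2} (-1)^j C(2,j)(8-j)!
= C(2,0)·8! - C(2,1)·7! + C(2,2)·6!
= 40320 - 10080 + 720
= 30960

30960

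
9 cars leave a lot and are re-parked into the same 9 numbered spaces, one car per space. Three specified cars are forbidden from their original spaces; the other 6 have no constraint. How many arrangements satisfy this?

Inclusion-exclusion on the 3 forbidden self-matches:
Σ_{j=0}^{3} (-1)^j C(3,j)(9-j)!
= C(3,0)·9! - C(3,1)·8! + C(3,2)·7! - C(3,3)·6!
= 362880 - 120960 + 15120 - 720
= 256320

256320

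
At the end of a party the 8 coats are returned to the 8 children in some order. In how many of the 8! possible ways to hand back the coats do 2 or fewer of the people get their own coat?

# with exactly i fixed is C(8,i)·!(8-i); sum over i=0..2:
  i=0: C(8,0)·!8 = 1·14833 = 14833
  i=1: C(8,1)·!7 = 8·1854 = 14832
  i=2: C(8,2)·!6 = 28·265 = 7420
Total = 37085.

37085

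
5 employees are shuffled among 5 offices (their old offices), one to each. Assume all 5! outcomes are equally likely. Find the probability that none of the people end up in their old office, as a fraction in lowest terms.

11/30

Favorable outcomes: !5 = 44.
Total outcomes: 5! = 120.
Probability = 44/120 = 11/30.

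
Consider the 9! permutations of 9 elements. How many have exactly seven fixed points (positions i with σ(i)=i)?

36

Choose which 7 of the 9 are fixed: C(9,7) = 36.
The remaining 2 must be deranged: !2 = 1.
Total: 36 × 1 = 36.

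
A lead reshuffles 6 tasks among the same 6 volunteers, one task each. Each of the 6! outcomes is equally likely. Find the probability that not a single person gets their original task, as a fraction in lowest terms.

53/144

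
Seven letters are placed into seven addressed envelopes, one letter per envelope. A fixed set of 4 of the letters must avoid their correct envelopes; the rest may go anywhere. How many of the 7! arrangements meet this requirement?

Inclusion-exclusion on the 4 forbidden self-matches:
Σ_{j=0}^{4} (-1)^j C(4,j)(7-j)!
= C(4,0)·7! - C(4,1)·6! + C(4,2)·5! - C(4,3)·4! + C(4,4)·3!
= 5040 - 2880 + 720 - 96 + 6
= 2790

2790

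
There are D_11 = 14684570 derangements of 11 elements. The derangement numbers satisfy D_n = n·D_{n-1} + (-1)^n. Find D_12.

176214841

D_12 = 12·14684570 + 1 = 176214841.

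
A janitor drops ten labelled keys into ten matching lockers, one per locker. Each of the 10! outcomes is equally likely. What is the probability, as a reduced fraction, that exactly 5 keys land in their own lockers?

Favorable outcomes: C(10,5)·!5 = 252·44 = 11088.
Total outcomes: 10! = 3628800.
Probability = 11088/3628800 = 11/3600.

11/3600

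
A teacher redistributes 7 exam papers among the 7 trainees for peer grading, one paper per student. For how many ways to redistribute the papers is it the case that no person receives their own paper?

1854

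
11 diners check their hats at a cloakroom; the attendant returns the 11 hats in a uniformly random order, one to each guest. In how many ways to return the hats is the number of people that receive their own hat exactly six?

Pick the 6 fixed positions: C(11,6) = 462 ways.
The other 5 form a derangement: !5 = 44.
Total: 462 × 44 = 20328.

20328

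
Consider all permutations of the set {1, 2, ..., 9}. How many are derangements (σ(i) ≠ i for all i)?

133496

Use !n = (n-1)(!(n-1) + !(n-2)).
!9 = 8·(14833 + 1854) = 8·16687 = 133496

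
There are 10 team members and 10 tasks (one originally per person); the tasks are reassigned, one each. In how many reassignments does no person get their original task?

!10 = 10! · Σ_{k=0}^{10} (-1)^k/k!
= 10! - 10!/1! + 10!/2! - 10!/3! + 10!/4! - 10!/5! + 10!/6! - 10!/7! + 10!/8! - 10!/9! + 10!/10!
= 3628800 - 3628800 + 1814400 - 604800 + 151200 - 30240 + 5040 - 720 + 90 - 10 + 1
= 1334961

1334961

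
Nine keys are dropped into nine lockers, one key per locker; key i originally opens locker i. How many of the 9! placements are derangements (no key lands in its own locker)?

By inclusion-exclusion, !9 = Σ (-1)^k · 9!/k! for k=0..9
= 9! - 9!/1! + 9!/2! - 9!/3! + 9!/4! - 9!/5! + 9!/6! - 9!/7! + 9!/8! - 9!/9!
= 362880 - 362880 + 181440 - 60480 + 15120 - 3024 + 504 - 72 + 9 - 1
= 133496

133496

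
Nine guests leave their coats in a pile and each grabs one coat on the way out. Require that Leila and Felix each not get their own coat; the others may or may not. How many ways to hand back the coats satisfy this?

287280

Inclusion-exclusion on the 2 forbidden self-matches:
Σ_{j=0}^{2} (-1)^j C(2,j)(9-j)!
= C(2,0)·9! - C(2,1)·8! + C(2,2)·7!
= 362880 - 80640 + 5040
= 287280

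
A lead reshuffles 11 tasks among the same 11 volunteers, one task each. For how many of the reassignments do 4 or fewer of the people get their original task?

39770686

Sum C(11,i)·!(11-i) for i = 0..4:
  i=0: C(11,0)·!11 = 1·14684570 = 14684570
  i=1: C(11,1)·!10 = 11·1334961 = 14684571
  i=2: C(11,2)·!9 = 55·133496 = 7342280
  i=3: C(11,3)·!8 = 165·14833 = 2447445
  i=4: C(11,4)·!7 = 330·1854 = 611820
Total = 39770686.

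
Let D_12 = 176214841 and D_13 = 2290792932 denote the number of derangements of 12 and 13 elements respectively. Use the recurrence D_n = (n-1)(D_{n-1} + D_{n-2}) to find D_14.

32071101049

D_14 = (14-1)·(D_13 + D_12) = 13·(2290792932 + 176214841) = 13·2467007773 = 32071101049.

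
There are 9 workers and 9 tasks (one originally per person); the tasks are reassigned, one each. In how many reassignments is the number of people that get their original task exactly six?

Pick the 6 fixed positions: C(9,6) = 84 ways.
The other 3 form a derangement: !3 = 2.
Total: 84 × 2 = 168.

168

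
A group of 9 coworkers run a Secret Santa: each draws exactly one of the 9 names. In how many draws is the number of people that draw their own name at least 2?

95887

Sum C(9,i)·!(9-i) for i = 2..9:
  i=2: C(9,2)·!7 = 36·1854 = 66744
  i=3: C(9,3)·!6 = 84·265 = 22260
  i=4: C(9,4)·!5 = 126·44 = 5544
  i=5: C(9,5)·!4 = 126·9 = 1134
  i=6: C(9,6)·!3 = 84·2 = 168
  i=7: C(9,7)·!2 = 36·1 = 36
  i=8: C(9,8)·!1 = 9·0 = 0
  i=9: C(9,9)·!0 = 1·1 = 1
Total = 95887.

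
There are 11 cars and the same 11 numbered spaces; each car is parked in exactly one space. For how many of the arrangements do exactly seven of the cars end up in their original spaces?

2970

Choose which 7 of the 11 are fixed: C(11,7) = 330.
The remaining 4 must be deranged: !4 = 9.
Total: 330 × 9 = 2970.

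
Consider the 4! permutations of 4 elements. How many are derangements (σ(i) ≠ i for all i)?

9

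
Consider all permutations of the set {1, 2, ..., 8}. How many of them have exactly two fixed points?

Choose which 2 of the 8 are fixed: C(8,2) = 28.
The other 6 form a derangement: !6 = 265.
Total: 28 × 265 = 7420.

7420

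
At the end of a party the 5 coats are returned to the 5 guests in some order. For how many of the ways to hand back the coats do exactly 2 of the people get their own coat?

20

Pick the 2 fixed positions: C(5,2) = 10 ways.
The remaining 3 must be deranged: !3 = 2.
Total: 10 × 2 = 20.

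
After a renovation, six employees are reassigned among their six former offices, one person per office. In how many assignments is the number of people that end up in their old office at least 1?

# with exactly i fixed is C(6,i)·!(6-i); sum over i=1..6:
  i=1: C(6,1)·!5 = 6·44 = 264
  i=2: C(6,2)·!4 = 15·9 = 135
  i=3: C(6,3)·!3 = 20·2 = 40
  i=4: C(6,4)·!2 = 15·1 = 15
  i=5: C(6,5)·!1 = 6·0 = 0
  i=6: C(6,6)·!0 = 1·1 = 1
Total = 455.

455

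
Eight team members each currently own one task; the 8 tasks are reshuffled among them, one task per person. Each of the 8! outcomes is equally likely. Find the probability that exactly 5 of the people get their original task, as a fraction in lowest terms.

1/360

Favorable outcomes: C(8,5)·!3 = 56·2 = 112.
Total outcomes: 8! = 40320.
Probability = 112/40320 = 1/360.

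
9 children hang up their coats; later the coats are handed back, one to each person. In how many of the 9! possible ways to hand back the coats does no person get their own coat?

133496

By inclusion-exclusion, !9 = Σ (-1)^k · 9!/k! for k=0..9
= 9! - 9!/1! + 9!/2! - 9!/3! + 9!/4! - 9!/5! + 9!/6! - 9!/7! + 9!/8! - 9!/9!
= 362880 - 362880 + 181440 - 60480 + 15120 - 3024 + 504 - 72 + 9 - 1
= 133496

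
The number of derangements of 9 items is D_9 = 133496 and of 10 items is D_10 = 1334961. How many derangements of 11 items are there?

14684570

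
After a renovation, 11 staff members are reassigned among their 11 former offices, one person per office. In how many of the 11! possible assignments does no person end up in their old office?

14684570

The subfactorial !11 = [11!/e] (nearest integer).
11! = 39916800, and 39916800/e ≈ 14684570.08, so !11 = 14684570.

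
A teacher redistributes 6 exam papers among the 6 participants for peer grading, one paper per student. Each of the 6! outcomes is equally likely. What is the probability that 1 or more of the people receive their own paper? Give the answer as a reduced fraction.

91/144

Favorable outcomes: Σ_{i≥1} C(6,i)·!(6-i) = 6·44 + 15·9 + 20·2 + 15·1 + 6·0 + 1·1 = 455.
Total outcomes: 6! = 720.
Probability = 455/720 = 91/144.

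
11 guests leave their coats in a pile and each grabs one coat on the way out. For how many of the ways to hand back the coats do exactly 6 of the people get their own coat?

20328

Choose which 6 of the 11 are fixed: C(11,6) = 462.
The other 5 form a derangement: !5 = 44.
Total: 462 × 44 = 20328.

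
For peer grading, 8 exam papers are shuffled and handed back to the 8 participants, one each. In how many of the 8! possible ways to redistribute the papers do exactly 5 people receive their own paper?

112

Pick the 5 fixed positions: C(8,5) = 56 ways.
The remaining 3 must be deranged: !3 = 2.
Total: 56 × 2 = 112.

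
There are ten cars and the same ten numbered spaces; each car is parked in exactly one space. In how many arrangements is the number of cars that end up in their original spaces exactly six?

Pick the 6 fixed positions: C(10,6) = 210 ways.
The other 4 form a derangement: !4 = 9.
Total: 210 × 9 = 1890.

1890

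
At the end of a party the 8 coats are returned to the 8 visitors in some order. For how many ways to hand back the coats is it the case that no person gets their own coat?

14833

!8 is the nearest integer to 8!/e.
8! = 40320, and 40320/e ≈ 14832.90, so !8 = 14833.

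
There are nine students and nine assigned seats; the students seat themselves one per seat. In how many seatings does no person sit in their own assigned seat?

The subfactorial !9 = [9!/e] (nearest integer).
9! = 362880, and 362880/e ≈ 133496.09, so !9 = 133496.

133496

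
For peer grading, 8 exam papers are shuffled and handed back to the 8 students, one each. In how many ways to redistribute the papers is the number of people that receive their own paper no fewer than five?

# with exactly i fixed is C(8,i)·!(8-i); sum over i=5..8:
  i=5: C(8,5)·!3 = 56·2 = 112
  i=6: C(8,6)·!2 = 28·1 = 28
  i=7: C(8,7)·!1 = 8·0 = 0
  i=8: C(8,8)·!0 = 1·1 = 1
Total = 141.

141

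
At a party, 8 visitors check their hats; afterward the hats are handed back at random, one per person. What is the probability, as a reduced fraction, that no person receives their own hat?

2119/5760

Favorable outcomes: !8 = 14833.
Total outcomes: 8! = 40320.
Probability = 14833/40320 = 2119/5760.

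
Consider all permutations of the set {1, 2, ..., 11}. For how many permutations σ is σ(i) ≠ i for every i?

Use !n = (n-1)(!(n-1) + !(n-2)).
!11 = 10·(1334961 + 133496) = 10·1468457 = 14684570

14684570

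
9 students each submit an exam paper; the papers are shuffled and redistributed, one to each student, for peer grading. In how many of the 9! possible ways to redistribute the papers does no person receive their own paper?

133496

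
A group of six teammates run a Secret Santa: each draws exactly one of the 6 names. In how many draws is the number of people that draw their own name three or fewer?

704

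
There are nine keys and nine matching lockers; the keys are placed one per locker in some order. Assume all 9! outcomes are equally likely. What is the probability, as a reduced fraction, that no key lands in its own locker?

16687/45360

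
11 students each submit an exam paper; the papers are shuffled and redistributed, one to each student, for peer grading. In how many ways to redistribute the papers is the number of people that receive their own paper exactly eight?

330

Pick the 8 fixed positions: C(11,8) = 165 ways.
The other 3 form a derangement: !3 = 2.
Total: 165 × 2 = 330.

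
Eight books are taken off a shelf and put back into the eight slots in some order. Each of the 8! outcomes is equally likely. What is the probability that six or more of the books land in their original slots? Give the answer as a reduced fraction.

Favorable outcomes: Σ_{i≥6} C(8,i)·!(8-i) = 28·1 + 8·0 + 1·1 = 29.
Total outcomes: 8! = 40320.
Probability = 29/40320 = 29/40320.

29/40320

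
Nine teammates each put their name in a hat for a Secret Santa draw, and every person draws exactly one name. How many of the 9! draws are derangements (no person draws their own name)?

The number of derangements of 9 is !9 = Σ_{k=0}^{9} (-1)^k·9!/k!
= 9! - 9!/1! + 9!/2! - 9!/3! + 9!/4! - 9!/5! + 9!/6! - 9!/7! + 9!/8! - 9!/9!
= 362880 - 362880 + 181440 - 60480 + 15120 - 3024 + 504 - 72 + 9 - 1
= 133496

133496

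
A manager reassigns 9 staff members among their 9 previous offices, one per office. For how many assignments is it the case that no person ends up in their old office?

133496

!9 is the nearest integer to 9!/e.
9! = 362880, and 362880/e ≈ 133496.09, so !9 = 133496.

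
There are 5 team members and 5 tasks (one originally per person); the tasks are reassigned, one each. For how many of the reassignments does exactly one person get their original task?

45

Choose which one of the 5 is fixed: C(5,1) = 5.
The remaining 4 must be deranged: !4 = 9.
Total: 5 × 9 = 45.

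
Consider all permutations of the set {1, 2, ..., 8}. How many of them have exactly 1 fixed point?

Choose which one of the 8 is fixed: C(8,1) = 8.
The other 7 form a derangement: !7 = 1854.
Total: 8 × 1854 = 14832.

14832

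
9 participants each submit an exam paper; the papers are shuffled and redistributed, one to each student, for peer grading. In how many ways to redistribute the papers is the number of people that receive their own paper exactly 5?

Pick the 5 fixed positions: C(9,5) = 126 ways.
The remaining 4 must be deranged: !4 = 9.
Total: 126 × 9 = 1134.

1134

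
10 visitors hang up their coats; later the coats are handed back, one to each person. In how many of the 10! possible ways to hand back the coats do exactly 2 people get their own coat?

667485

Choose which 2 of the 10 are fixed: C(10,2) = 45.
The remaining 8 must be deranged: !8 = 14833.
Total: 45 × 14833 = 667485.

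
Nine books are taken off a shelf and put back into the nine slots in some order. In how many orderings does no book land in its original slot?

133496

The number of derangements of 9 is !9 = Σ_{k=0}^{9} (-1)^k·9!/k!
= 9! - 9!/1! + 9!/2! - 9!/3! + 9!/4! - 9!/5! + 9!/6! - 9!/7! + 9!/8! - 9!/9!
= 362880 - 362880 + 181440 - 60480 + 15120 - 3024 + 504 - 72 + 9 - 1
= 133496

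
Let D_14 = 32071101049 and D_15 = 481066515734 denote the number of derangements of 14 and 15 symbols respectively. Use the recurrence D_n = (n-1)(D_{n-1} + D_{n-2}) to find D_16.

D_16 = (16-1)·(D_15 + D_14) = 15·(481066515734 + 32071101049) = 15·513137616783 = 7697064251745.

7697064251745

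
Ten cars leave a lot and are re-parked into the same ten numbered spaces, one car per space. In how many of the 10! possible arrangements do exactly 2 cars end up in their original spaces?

667485

Pick the 2 fixed positions: C(10,2) = 45 ways.
The remaining 8 must be deranged: !8 = 14833.
Total: 45 × 14833 = 667485.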